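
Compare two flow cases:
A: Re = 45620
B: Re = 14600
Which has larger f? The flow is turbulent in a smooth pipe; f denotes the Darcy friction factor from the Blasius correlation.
f(A) = 0.02162, f(B) = 0.02875. Answer: B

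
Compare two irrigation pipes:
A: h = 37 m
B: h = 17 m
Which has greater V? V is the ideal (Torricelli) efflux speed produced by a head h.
V(A) = 26.94 m/s, V(B) = 18.26 m/s. Answer: A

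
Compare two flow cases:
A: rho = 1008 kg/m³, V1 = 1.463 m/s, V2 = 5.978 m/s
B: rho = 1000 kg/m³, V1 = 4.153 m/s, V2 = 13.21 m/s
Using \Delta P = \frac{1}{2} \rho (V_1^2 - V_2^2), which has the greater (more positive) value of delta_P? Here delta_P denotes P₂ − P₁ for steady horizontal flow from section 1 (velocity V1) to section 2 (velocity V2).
delta_P(A) = -16.93 kPa, delta_P(B) = -78.63 kPa. Answer: A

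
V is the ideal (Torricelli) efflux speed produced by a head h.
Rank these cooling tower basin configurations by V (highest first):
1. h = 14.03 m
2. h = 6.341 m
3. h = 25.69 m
Case 1: V = 16.59 m/s
Case 2: V = 11.15 m/s
Case 3: V = 22.45 m/s
Ranking (highest first): 3, 1, 2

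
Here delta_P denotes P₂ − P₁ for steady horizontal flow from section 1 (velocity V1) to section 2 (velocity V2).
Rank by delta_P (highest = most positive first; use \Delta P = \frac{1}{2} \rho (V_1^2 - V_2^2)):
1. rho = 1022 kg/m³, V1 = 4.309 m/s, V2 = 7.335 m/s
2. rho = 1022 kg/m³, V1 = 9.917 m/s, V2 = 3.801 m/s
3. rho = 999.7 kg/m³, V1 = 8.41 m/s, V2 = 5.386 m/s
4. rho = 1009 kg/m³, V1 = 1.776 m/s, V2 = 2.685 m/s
Case 1: delta_P = -18 kPa
Case 2: delta_P = 42.87 kPa
Case 3: delta_P = 20.85 kPa
Case 4: delta_P = -2.046 kPa
Ranking (highest first): 2, 3, 4, 1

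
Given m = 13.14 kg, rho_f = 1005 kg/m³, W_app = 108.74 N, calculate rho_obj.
Formula: W_{app} = mg\left(1 - \frac{\rho_f}{\rho_{obj}}\right)
Substituting knowns: 108.74 = 13.14·9.81·(1 − 1005/rho_obj)
Solving for rho_obj: rho_obj = 1005/(1 − 108.74/(13.14·9.81)) = 6425 kg/m³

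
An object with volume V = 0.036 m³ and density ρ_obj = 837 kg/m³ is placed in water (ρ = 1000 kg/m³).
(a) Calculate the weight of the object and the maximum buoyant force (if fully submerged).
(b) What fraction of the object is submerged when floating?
(a) W=rho_obj*g*V=837*9.81*0.036=295.6 N; F_B(max)=rho*g*V=1000*9.81*0.036=353.2 N
(b) Floating fraction=rho_obj/rho=837/1000=0.837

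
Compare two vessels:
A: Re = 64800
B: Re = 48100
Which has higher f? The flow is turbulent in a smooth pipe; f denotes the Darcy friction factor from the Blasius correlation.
f(A) = 0.01981, f(B) = 0.02134. Answer: B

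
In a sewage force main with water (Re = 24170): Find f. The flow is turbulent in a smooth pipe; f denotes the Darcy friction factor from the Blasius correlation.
Formula: f = \frac{0.316}{Re^{0.25}}
f = 0.316/24170^0.25 = 0.02534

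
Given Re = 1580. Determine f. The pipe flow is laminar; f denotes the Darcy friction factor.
Formula: f = \frac{64}{Re}
f = 64/1580 = 0.04051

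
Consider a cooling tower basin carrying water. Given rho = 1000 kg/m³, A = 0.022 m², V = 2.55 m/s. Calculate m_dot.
Formula: \dot{m} = \rho A V
m_dot = 1000·0.022·2.55 = 56.1 kg/s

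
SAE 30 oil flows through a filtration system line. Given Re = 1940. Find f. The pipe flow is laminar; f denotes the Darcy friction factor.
Formula: f = \frac{64}{Re}
f = 64/1940 = 0.03299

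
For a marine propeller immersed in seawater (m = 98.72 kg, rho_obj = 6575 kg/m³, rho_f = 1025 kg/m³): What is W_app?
Formula: W_{app} = mg\left(1 - \frac{\rho_f}{\rho_{obj}}\right)
W_app = 98.72·9.81·(1 − 1025/6575) = 817.5 N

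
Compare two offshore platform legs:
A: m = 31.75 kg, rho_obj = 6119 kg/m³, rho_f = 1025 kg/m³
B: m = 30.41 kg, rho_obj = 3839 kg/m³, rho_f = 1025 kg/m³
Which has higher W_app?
W_app(A) = 259.3 N, W_app(B) = 218.7 N. Answer: A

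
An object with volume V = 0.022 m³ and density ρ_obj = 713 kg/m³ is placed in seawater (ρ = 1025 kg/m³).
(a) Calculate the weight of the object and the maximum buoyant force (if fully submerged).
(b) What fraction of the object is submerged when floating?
(a) W=rho_obj*g*V=713*9.81*0.022=153.9 N; F_B(max)=rho*g*V=1025*9.81*0.022=221.2 N
(b) Floating fraction=rho_obj/rho=713/1025=0.696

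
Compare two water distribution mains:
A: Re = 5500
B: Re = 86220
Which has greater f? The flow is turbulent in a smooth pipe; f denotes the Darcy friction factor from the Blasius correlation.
f(A) = 0.03669, f(B) = 0.01844. Answer: A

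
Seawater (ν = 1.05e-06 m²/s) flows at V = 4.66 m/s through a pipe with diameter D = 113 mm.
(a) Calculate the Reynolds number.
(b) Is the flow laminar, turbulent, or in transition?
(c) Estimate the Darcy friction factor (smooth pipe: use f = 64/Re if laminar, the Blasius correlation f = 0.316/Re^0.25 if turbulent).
(a) Re = V·D/ν = 4.66·0.113/1.05e-06 = 501500
(b) Flow regime: turbulent (Re > 4000)
(c) Friction factor: f = 0.316/Re^0.25 = 0.316/501500^0.25 = 0.01187 (Blasius is strictly valid for Re ≲ 1e5; used here as the smooth-pipe estimate the problem specifies)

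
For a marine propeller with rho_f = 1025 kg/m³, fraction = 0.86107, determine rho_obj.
Formula: f_{sub} = \frac{\rho_{obj}}{\rho_f}
Substituting knowns: 0.86107 = rho_obj/1025
Solving for rho_obj: rho_obj = 0.86107·1025 = 882.6 kg/m³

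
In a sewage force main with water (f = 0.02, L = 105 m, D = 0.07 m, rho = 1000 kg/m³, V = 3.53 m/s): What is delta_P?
Formula: \Delta P = f \frac{L}{D} \frac{\rho V^2}{2}
delta_P = 0.02·(105/0.07)·0.5·1000·3.53²/1000 = 186.9 kPa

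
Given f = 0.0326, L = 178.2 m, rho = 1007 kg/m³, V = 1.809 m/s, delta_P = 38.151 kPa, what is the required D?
Formula: \Delta P = f \frac{L}{D} \frac{\rho V^2}{2}
Substituting knowns: 38.151 = 0.0326·(178.2/D)·0.5·1007·1.809²/1000
Solving for D: D = 0.0326·178.2·0.5·1007·1.809²/(38.151·1000) = 0.2509 m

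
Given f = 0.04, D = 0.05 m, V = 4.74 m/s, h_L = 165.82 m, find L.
Formula: h_L = f \frac{L}{D} \frac{V^2}{2g}
Substituting knowns: 165.82 = 0.04·(L/0.05)·4.74²/(2·9.81)
Solving for L: L = 165.82·2·9.81·0.05/(0.04·4.74²) = 181 m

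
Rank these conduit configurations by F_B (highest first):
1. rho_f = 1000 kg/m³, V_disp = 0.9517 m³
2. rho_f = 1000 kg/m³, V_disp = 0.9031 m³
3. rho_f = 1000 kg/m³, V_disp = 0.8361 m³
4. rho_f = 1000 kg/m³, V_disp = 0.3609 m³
Case 1: F_B = 9336 N
Case 2: F_B = 8859 N
Case 3: F_B = 8202 N
Case 4: F_B = 3540 N
Ranking (highest first): 1, 2, 3, 4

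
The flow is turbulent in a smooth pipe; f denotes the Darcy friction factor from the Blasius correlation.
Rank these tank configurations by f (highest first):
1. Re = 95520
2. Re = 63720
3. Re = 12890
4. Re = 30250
Case 1: f = 0.01797
Case 2: f = 0.01989
Case 3: f = 0.02966
Case 4: f = 0.02396
Ranking (highest first): 3, 4, 2, 1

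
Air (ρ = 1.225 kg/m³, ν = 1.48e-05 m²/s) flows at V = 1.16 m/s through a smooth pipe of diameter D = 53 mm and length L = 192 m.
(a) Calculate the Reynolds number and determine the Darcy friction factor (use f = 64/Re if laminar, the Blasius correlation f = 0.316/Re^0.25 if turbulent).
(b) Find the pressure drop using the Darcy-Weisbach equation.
(a) Re = V·D/ν = 1.16·0.053/1.48e-05 = 4154.1 → turbulent (Re > 4000); f = 0.316/Re^0.25 = 0.316/4154.1^0.25 = 0.039361
(b) Darcy-Weisbach: ΔP = f·(L/D)·½ρV²/1000 = 0.039361·(192/0.053)·½·1.225·1.16²/1000 = 0.1175 kPa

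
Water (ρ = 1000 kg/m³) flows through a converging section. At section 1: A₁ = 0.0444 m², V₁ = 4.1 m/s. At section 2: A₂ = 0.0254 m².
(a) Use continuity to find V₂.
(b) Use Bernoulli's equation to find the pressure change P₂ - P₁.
(a) Continuity: A₁V₁=A₂V₂ -> V₂=A₁V₁/A₂=0.0444*4.1/0.0254=7.17 m/s
(b) Bernoulli: P₂-P₁=0.5*rho*(V₁^2-V₂^2)/1000=0.5*1000*(4.1^2-7.17^2)/1000=-17.3 kPa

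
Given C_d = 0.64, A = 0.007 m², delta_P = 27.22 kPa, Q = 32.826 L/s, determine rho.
Formula: Q = C_d A \sqrt{\frac{2 \Delta P}{\rho}}
Substituting knowns: 32.826 = 0.64·0.007·√(2·(27.22·1000)/rho)·1000
Solving for rho: rho = 2·(27.22·1000)/((32.826/1000)/(0.64·0.007))² = 1014 kg/m³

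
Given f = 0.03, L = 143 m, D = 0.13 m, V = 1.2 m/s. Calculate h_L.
Formula: h_L = f \frac{L}{D} \frac{V^2}{2g}
h_L = 0.03·(143/0.13)·1.2²/(2·9.81) = 2.422 m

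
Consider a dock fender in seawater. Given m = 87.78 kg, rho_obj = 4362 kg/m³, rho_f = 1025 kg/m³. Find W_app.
Formula: W_{app} = mg\left(1 - \frac{\rho_f}{\rho_{obj}}\right)
W_app = 87.78·9.81·(1 − 1025/4362) = 658.8 N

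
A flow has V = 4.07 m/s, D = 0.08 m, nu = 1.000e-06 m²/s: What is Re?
Formula: Re = \frac{V D}{\nu}
Re = 4.07·0.08/1.000e-06 = 325600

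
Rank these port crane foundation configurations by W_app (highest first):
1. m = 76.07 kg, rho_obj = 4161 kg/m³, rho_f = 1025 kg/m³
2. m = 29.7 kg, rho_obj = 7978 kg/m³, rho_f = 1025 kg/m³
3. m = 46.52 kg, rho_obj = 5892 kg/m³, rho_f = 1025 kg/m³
Case 1: W_app = 562.4 N
Case 2: W_app = 253.9 N
Case 3: W_app = 377 N
Ranking (highest first): 1, 3, 2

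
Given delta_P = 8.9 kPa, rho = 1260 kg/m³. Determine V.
Formula: V = \sqrt{\frac{2 \Delta P}{\rho}}
V = √(2·(8.9·1000)/1260) = 3.759 m/s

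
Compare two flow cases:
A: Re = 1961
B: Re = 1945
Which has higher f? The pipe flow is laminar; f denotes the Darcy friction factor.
f(A) = 0.03264, f(B) = 0.0329. Answer: B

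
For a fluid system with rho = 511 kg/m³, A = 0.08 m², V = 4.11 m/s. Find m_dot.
Formula: \dot{m} = \rho A V
m_dot = 511·0.08·4.11 = 168 kg/s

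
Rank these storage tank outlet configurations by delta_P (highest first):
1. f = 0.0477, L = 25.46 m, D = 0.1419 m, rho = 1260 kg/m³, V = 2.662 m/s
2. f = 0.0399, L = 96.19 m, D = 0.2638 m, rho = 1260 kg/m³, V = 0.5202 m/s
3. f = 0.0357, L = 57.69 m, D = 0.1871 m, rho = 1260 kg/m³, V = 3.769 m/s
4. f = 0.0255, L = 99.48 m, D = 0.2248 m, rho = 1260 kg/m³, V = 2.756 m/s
Case 1: delta_P = 38.21 kPa
Case 2: delta_P = 2.48 kPa
Case 3: delta_P = 98.51 kPa
Case 4: delta_P = 54 kPa
Ranking (highest first): 3, 4, 1, 2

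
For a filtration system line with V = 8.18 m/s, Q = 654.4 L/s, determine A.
Formula: Q = A V
Substituting knowns: 654.4 = A·8.18·1000
Solving for A: A = (654.4/1000)/8.18 = 0.08 m²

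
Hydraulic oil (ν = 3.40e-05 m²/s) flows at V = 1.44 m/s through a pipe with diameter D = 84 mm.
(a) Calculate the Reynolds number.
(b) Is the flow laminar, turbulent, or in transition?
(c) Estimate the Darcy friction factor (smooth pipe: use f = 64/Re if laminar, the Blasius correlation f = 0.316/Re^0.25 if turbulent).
(a) Re = V·D/ν = 1.44·0.084/3.40e-05 = 3557.6
(b) Flow regime: transition (2300 ≤ Re ≤ 4000)
(c) Friction factor: f ≈ 0.04 (transitional regime, no simple correlation)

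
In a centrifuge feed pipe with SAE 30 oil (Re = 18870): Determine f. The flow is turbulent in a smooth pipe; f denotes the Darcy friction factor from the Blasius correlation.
Formula: f = \frac{0.316}{Re^{0.25}}
f = 0.316/18870^0.25 = 0.02696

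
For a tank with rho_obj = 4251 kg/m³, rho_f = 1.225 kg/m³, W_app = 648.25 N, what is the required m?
Formula: W_{app} = mg\left(1 - \frac{\rho_f}{\rho_{obj}}\right)
Substituting knowns: 648.25 = m·9.81·(1 − 1.225/4251)
Solving for m: m = 648.25/(9.81·(1 − 1.225/4251)) = 66.1 kg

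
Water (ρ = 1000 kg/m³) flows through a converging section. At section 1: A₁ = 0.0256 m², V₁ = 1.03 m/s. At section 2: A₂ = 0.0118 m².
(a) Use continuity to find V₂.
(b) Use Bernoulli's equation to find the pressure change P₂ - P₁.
(a) Continuity: A₁V₁=A₂V₂ -> V₂=A₁V₁/A₂=0.0256*1.03/0.0118=2.23 m/s
(b) Bernoulli: P₂-P₁=0.5*rho*(V₁^2-V₂^2)/1000=0.5*1000*(1.03^2-2.23^2)/1000=-1.956 kPa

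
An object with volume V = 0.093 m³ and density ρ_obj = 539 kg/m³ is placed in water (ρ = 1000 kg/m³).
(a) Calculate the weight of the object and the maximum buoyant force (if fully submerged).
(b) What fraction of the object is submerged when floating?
(a) W=rho_obj*g*V=539*9.81*0.093=491.7 N; F_B(max)=rho*g*V=1000*9.81*0.093=912.3 N
(b) Floating fraction=rho_obj/rho=539/1000=0.539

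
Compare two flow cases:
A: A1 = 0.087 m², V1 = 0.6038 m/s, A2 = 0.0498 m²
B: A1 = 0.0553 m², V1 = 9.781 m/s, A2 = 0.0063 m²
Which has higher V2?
V2(A) = 1.055 m/s, V2(B) = 85.86 m/s. Answer: B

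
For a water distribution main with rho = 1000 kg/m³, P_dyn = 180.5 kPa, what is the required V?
Formula: P_{dyn} = \frac{1}{2} \rho V^2
Substituting knowns: 180.5 = 0.5·1000·V²/1000
Solving for V: V = √(2·(180.5·1000)/1000) = 19 m/s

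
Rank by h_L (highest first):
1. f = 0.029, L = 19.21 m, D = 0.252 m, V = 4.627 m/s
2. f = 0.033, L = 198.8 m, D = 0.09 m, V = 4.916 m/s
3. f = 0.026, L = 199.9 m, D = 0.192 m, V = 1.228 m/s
Case 1: h_L = 2.412 m
Case 2: h_L = 89.79 m
Case 3: h_L = 2.081 m
Ranking (highest first): 2, 1, 3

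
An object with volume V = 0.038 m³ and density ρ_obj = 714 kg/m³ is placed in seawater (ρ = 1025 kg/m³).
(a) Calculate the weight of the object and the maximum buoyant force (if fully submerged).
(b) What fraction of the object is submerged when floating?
(a) W=rho_obj*g*V=714*9.81*0.038=266.2 N; F_B(max)=rho*g*V=1025*9.81*0.038=382.1 N
(b) Floating fraction=rho_obj/rho=714/1025=0.697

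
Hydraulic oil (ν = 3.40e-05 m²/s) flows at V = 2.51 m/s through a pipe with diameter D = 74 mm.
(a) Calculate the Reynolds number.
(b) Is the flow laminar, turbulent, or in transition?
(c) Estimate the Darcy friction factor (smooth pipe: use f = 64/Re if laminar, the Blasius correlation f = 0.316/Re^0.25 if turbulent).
(a) Re = V·D/ν = 2.51·0.074/3.40e-05 = 5462.9
(b) Flow regime: turbulent (Re > 4000)
(c) Friction factor: f = 0.316/Re^0.25 = 0.316/5462.9^0.25 = 0.03676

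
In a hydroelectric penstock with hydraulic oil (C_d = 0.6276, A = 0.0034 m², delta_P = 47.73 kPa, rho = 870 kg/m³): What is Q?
Formula: Q = C_d A \sqrt{\frac{2 \Delta P}{\rho}}
Q = 0.6276·0.0034·√(2·(47.73·1000)/870)·1000 = 22.35 L/s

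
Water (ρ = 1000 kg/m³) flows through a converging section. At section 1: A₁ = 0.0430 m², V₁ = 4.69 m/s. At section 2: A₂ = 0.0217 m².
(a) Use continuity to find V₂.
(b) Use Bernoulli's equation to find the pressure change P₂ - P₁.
(a) Continuity: A₁V₁=A₂V₂ -> V₂=A₁V₁/A₂=0.0430*4.69/0.0217=9.29 m/s
(b) Bernoulli: P₂-P₁=0.5*rho*(V₁^2-V₂^2)/1000=0.5*1000*(4.69^2-9.29^2)/1000=-32.15 kPa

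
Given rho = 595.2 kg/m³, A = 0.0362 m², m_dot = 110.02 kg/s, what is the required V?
Formula: \dot{m} = \rho A V
Substituting knowns: 110.02 = 595.2·0.0362·V
Solving for V: V = 110.02/(595.2·0.0362) = 5.106 m/s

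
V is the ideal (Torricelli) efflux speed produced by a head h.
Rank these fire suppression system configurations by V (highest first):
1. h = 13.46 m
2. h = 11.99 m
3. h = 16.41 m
Case 1: V = 16.25 m/s
Case 2: V = 15.34 m/s
Case 3: V = 17.94 m/s
Ranking (highest first): 3, 1, 2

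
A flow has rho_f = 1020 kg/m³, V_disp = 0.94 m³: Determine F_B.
Formula: F_B = \rho_f g V_{disp}
F_B = 1020·9.81·0.94 = 9406 N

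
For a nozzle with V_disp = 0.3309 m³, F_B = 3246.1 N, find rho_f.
Formula: F_B = \rho_f g V_{disp}
Substituting knowns: 3246.1 = rho_f·9.81·0.3309
Solving for rho_f: rho_f = 3246.1/(9.81·0.3309) = 1000 kg/m³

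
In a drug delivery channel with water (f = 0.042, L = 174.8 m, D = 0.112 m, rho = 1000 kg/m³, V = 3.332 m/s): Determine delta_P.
Formula: \Delta P = f \frac{L}{D} \frac{\rho V^2}{2}
delta_P = 0.042·(174.8/0.112)·0.5·1000·3.332²/1000 = 363.9 kPa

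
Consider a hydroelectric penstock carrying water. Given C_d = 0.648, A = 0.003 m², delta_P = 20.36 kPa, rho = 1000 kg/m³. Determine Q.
Formula: Q = C_d A \sqrt{\frac{2 \Delta P}{\rho}}
Q = 0.648·0.003·√(2·(20.36·1000)/1000)·1000 = 12.41 L/s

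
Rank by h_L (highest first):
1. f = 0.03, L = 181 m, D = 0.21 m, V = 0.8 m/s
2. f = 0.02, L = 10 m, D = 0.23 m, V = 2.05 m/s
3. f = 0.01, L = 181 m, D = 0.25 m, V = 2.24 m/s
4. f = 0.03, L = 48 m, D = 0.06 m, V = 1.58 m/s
Case 1: h_L = 0.8435 m
Case 2: h_L = 0.1863 m
Case 3: h_L = 1.852 m
Case 4: h_L = 3.054 m
Ranking (highest first): 4, 3, 1, 2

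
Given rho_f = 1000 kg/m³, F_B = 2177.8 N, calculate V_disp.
Formula: F_B = \rho_f g V_{disp}
Substituting knowns: 2177.8 = 1000·9.81·V_disp
Solving for V_disp: V_disp = 2177.8/(1000·9.81) = 0.222 m³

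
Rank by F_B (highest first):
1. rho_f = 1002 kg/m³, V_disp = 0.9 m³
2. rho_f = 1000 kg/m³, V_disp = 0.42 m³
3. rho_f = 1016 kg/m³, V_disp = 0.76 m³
Case 1: F_B = 8847 N
Case 2: F_B = 4120 N
Case 3: F_B = 7575 N
Ranking (highest first): 1, 3, 2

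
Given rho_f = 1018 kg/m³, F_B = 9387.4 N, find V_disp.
Formula: F_B = \rho_f g V_{disp}
Substituting knowns: 9387.4 = 1018·9.81·V_disp
Solving for V_disp: V_disp = 9387.4/(1018·9.81) = 0.94 m³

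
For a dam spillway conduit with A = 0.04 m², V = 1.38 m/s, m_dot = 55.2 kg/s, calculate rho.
Formula: \dot{m} = \rho A V
Substituting knowns: 55.2 = rho·0.04·1.38
Solving for rho: rho = 55.2/(0.04·1.38) = 1000 kg/m³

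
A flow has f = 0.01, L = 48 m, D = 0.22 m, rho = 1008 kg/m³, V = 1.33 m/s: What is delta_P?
Formula: \Delta P = f \frac{L}{D} \frac{\rho V^2}{2}
delta_P = 0.01·(48/0.22)·0.5·1008·1.33²/1000 = 1.945 kPa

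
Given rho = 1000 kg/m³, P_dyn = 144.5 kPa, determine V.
Formula: P_{dyn} = \frac{1}{2} \rho V^2
Substituting knowns: 144.5 = 0.5·1000·V²/1000
Solving for V: V = √(2·(144.5·1000)/1000) = 17 m/s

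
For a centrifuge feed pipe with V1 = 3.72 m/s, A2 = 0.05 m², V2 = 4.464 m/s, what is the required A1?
Formula: V_2 = \frac{A_1 V_1}{A_2}
Substituting knowns: 4.464 = A1·3.72/0.05
Solving for A1: A1 = 4.464·0.05/3.72 = 0.06 m²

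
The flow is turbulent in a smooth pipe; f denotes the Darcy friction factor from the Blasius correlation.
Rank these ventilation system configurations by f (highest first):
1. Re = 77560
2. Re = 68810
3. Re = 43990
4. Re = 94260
Case 1: f = 0.01894
Case 2: f = 0.01951
Case 3: f = 0.02182
Case 4: f = 0.01803
Ranking (highest first): 3, 2, 1, 4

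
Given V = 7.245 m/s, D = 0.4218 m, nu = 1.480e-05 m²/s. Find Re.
Formula: Re = \frac{V D}{\nu}
Re = 7.245·0.4218/1.480e-05 = 206482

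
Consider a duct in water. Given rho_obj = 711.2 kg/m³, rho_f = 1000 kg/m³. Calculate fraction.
Formula: f_{sub} = \frac{\rho_{obj}}{\rho_f}
fraction = 711.2/1000 = 0.7112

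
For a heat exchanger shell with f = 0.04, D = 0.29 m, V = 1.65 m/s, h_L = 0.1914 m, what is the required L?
Formula: h_L = f \frac{L}{D} \frac{V^2}{2g}
Substituting knowns: 0.1914 = 0.04·(L/0.29)·1.65²/(2·9.81)
Solving for L: L = 0.1914·2·9.81·0.29/(0.04·1.65²) = 10 m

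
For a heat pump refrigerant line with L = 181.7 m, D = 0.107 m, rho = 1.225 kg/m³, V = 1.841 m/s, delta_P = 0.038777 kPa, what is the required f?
Formula: \Delta P = f \frac{L}{D} \frac{\rho V^2}{2}
Substituting knowns: 0.038777 = f·(181.7/0.107)·0.5·1.225·1.841²/1000
Solving for f: f = (0.038777·1000)/((181.7/0.107)·0.5·1.225·1.841²) = 0.011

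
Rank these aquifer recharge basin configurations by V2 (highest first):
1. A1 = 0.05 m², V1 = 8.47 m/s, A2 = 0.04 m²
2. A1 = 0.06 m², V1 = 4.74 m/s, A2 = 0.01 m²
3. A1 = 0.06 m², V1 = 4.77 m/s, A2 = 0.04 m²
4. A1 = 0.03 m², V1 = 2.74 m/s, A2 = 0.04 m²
Case 1: V2 = 10.59 m/s
Case 2: V2 = 28.44 m/s
Case 3: V2 = 7.155 m/s
Case 4: V2 = 2.055 m/s
Ranking (highest first): 2, 1, 3, 4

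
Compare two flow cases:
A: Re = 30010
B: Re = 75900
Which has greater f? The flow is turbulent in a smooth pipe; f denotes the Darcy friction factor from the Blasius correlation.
f(A) = 0.02401, f(B) = 0.01904. Answer: A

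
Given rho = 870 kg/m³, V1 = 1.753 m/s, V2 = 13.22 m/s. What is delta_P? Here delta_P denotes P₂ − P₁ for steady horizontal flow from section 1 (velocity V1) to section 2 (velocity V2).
Formula: \Delta P = \frac{1}{2} \rho (V_1^2 - V_2^2)
delta_P = 0.5·870·(1.753² − 13.22²)/1000 = -74.69 kPa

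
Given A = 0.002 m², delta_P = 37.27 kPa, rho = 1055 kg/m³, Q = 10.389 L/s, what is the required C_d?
Formula: Q = C_d A \sqrt{\frac{2 \Delta P}{\rho}}
Substituting knowns: 10.389 = C_d·0.002·√(2·(37.27·1000)/1055)·1000
Solving for C_d: C_d = (10.389/1000)/(0.002·√(2·(37.27·1000)/1055)) = 0.618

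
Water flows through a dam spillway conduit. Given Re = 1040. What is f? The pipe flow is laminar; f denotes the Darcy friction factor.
Formula: f = \frac{64}{Re}
f = 64/1040 = 0.06154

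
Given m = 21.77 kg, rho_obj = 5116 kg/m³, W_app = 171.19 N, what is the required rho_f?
Formula: W_{app} = mg\left(1 - \frac{\rho_f}{\rho_{obj}}\right)
Substituting knowns: 171.19 = 21.77·9.81·(1 − rho_f/5116)
Solving for rho_f: rho_f = 5116·(1 − 171.19/(21.77·9.81)) = 1015 kg/m³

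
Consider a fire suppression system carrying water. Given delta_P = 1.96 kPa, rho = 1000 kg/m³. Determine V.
Formula: V = \sqrt{\frac{2 \Delta P}{\rho}}
V = √(2·(1.96·1000)/1000) = 1.98 m/s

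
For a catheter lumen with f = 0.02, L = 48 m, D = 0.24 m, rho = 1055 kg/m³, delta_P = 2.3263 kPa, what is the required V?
Formula: \Delta P = f \frac{L}{D} \frac{\rho V^2}{2}
Substituting knowns: 2.3263 = 0.02·(48/0.24)·0.5·1055·V²/1000
Solving for V: V = √((2.3263·1000)/(0.02·(48/0.24)·0.5·1055)) = 1.05 m/s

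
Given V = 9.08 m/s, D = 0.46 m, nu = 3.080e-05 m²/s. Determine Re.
Formula: Re = \frac{V D}{\nu}
Re = 9.08·0.46/3.080e-05 = 135610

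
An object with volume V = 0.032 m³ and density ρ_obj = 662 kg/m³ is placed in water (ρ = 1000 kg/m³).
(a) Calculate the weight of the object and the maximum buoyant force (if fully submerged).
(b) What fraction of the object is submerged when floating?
(a) W=rho_obj*g*V=662*9.81*0.032=207.8 N; F_B(max)=rho*g*V=1000*9.81*0.032=313.9 N
(b) Floating fraction=rho_obj/rho=662/1000=0.662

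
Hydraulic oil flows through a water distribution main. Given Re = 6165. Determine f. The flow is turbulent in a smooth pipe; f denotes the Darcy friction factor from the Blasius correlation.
Formula: f = \frac{0.316}{Re^{0.25}}
f = 0.316/6165^0.25 = 0.03566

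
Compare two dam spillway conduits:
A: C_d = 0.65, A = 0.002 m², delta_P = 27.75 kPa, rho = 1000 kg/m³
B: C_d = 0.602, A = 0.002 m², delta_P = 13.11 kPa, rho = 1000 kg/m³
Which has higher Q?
Q(A) = 9.685 L/s, Q(B) = 6.165 L/s. Answer: A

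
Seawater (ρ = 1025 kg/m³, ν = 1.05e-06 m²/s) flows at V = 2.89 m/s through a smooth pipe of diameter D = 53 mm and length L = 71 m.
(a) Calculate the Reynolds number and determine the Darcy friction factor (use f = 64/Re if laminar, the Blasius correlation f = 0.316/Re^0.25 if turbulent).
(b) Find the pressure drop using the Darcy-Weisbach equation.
(a) Re = V·D/ν = 2.89·0.053/1.05e-06 = 145880 → turbulent (Re > 4000); f = 0.316/Re^0.25 = 0.316/145880^0.25 = 0.016169 (Blasius is strictly valid for Re ≲ 1e5; used here as the smooth-pipe estimate the problem specifies)
(b) Darcy-Weisbach: ΔP = f·(L/D)·½ρV²/1000 = 0.016169·(71/0.053)·½·1025·2.89²/1000 = 92.72 kPa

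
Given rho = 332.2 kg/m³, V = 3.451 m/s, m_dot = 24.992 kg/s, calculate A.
Formula: \dot{m} = \rho A V
Substituting knowns: 24.992 = 332.2·A·3.451
Solving for A: A = 24.992/(332.2·3.451) = 0.0218 m²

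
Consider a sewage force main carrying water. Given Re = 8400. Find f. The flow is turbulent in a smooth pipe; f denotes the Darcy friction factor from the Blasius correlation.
Formula: f = \frac{0.316}{Re^{0.25}}
f = 0.316/8400^0.25 = 0.03301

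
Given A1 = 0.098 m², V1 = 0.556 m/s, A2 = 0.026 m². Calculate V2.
Formula: V_2 = \frac{A_1 V_1}{A_2}
V2 = 0.098·0.556/0.026 = 2.096 m/s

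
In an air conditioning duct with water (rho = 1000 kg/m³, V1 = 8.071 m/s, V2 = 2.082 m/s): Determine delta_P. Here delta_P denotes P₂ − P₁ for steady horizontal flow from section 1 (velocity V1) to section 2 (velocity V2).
Formula: \Delta P = \frac{1}{2} \rho (V_1^2 - V_2^2)
delta_P = 0.5·1000·(8.071² − 2.082²)/1000 = 30.4 kPa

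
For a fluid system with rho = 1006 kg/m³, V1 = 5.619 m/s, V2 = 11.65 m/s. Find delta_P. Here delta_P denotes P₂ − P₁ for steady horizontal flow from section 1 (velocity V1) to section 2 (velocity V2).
Formula: \Delta P = \frac{1}{2} \rho (V_1^2 - V_2^2)
delta_P = 0.5·1006·(5.619² − 11.65²)/1000 = -52.39 kPa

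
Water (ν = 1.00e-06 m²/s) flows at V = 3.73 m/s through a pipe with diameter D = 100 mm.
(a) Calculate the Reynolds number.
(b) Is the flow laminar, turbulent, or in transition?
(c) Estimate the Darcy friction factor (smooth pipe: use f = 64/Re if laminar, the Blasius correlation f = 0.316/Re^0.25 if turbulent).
(a) Re = V·D/ν = 3.73·0.1/1.00e-06 = 373000
(b) Flow regime: turbulent (Re > 4000)
(c) Friction factor: f = 0.316/Re^0.25 = 0.316/373000^0.25 = 0.01279 (Blasius is strictly valid for Re ≲ 1e5; used here as the smooth-pipe estimate the problem specifies)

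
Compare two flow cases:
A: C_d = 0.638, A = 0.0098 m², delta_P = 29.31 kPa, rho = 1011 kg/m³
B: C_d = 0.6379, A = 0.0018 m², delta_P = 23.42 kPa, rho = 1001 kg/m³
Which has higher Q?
Q(A) = 47.61 L/s, Q(B) = 7.854 L/s. Answer: A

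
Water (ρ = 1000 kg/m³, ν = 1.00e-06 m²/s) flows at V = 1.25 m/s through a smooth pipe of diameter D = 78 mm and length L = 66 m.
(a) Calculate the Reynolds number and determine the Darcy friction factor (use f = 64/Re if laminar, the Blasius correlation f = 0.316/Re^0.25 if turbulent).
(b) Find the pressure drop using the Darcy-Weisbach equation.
(a) Re = V·D/ν = 1.25·0.078/1.00e-06 = 97500 → turbulent (Re > 4000); f = 0.316/Re^0.25 = 0.316/97500^0.25 = 0.017883
(b) Darcy-Weisbach: ΔP = f·(L/D)·½ρV²/1000 = 0.017883·(66/0.078)·½·1000·1.25²/1000 = 11.82 kPa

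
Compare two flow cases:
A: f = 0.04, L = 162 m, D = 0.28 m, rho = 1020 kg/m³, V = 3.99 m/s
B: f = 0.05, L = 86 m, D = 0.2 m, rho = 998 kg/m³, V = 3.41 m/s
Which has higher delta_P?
delta_P(A) = 187.9 kPa, delta_P(B) = 124.8 kPa. Answer: A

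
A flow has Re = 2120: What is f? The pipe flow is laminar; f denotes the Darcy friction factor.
Formula: f = \frac{64}{Re}
f = 64/2120 = 0.03019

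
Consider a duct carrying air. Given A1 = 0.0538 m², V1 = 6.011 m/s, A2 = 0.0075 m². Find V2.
Formula: V_2 = \frac{A_1 V_1}{A_2}
V2 = 0.0538·6.011/0.0075 = 43.12 m/s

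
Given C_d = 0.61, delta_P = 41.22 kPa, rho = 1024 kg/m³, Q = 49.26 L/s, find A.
Formula: Q = C_d A \sqrt{\frac{2 \Delta P}{\rho}}
Substituting knowns: 49.26 = 0.61·A·√(2·(41.22·1000)/1024)·1000
Solving for A: A = (49.26/1000)/(0.61·√(2·(41.22·1000)/1024)) = 0.009 m²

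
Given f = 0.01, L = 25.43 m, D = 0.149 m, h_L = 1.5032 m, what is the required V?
Formula: h_L = f \frac{L}{D} \frac{V^2}{2g}
Substituting knowns: 1.5032 = 0.01·(25.43/0.149)·V²/(2·9.81)
Solving for V: V = √(1.5032·2·9.81/(0.01·(25.43/0.149))) = 4.157 m/s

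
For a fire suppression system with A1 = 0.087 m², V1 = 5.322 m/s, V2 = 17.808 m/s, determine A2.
Formula: V_2 = \frac{A_1 V_1}{A_2}
Substituting knowns: 17.808 = 0.087·5.322/A2
Solving for A2: A2 = 0.087·5.322/17.808 = 0.026 m²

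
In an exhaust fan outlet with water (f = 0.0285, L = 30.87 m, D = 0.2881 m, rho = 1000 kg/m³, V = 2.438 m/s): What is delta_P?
Formula: \Delta P = f \frac{L}{D} \frac{\rho V^2}{2}
delta_P = 0.0285·(30.87/0.2881)·0.5·1000·2.438²/1000 = 9.076 kPa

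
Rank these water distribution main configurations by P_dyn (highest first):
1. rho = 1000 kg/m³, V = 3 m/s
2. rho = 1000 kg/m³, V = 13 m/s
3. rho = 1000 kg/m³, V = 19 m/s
Case 1: P_dyn = 4.5 kPa
Case 2: P_dyn = 84.5 kPa
Case 3: P_dyn = 180.5 kPa
Ranking (highest first): 3, 2, 1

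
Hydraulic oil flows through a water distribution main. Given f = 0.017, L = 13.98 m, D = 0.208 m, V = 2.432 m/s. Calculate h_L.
Formula: h_L = f \frac{L}{D} \frac{V^2}{2g}
h_L = 0.017·(13.98/0.208)·2.432²/(2·9.81) = 0.3444 m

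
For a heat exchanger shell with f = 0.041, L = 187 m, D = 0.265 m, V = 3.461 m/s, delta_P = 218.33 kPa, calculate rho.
Formula: \Delta P = f \frac{L}{D} \frac{\rho V^2}{2}
Substituting knowns: 218.33 = 0.041·(187/0.265)·0.5·rho·3.461²/1000
Solving for rho: rho = (218.33·1000)/(0.041·(187/0.265)·0.5·3.461²) = 1260 kg/m³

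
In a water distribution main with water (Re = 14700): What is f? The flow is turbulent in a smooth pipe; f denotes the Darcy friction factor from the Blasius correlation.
Formula: f = \frac{0.316}{Re^{0.25}}
f = 0.316/14700^0.25 = 0.0287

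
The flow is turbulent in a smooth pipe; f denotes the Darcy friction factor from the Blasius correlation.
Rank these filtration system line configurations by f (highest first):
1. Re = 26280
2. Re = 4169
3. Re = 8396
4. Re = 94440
Case 1: f = 0.02482
Case 2: f = 0.03933
Case 3: f = 0.03301
Case 4: f = 0.01803
Ranking (highest first): 2, 3, 1, 4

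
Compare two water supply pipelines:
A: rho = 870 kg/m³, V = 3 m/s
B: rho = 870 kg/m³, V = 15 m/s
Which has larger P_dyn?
P_dyn(A) = 3.915 kPa, P_dyn(B) = 97.88 kPa. Answer: B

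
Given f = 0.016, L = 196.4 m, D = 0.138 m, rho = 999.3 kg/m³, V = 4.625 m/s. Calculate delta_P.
Formula: \Delta P = f \frac{L}{D} \frac{\rho V^2}{2}
delta_P = 0.016·(196.4/0.138)·0.5·999.3·4.625²/1000 = 243.4 kPa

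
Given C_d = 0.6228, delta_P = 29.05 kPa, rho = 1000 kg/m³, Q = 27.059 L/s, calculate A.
Formula: Q = C_d A \sqrt{\frac{2 \Delta P}{\rho}}
Substituting knowns: 27.059 = 0.6228·A·√(2·(29.05·1000)/1000)·1000
Solving for A: A = (27.059/1000)/(0.6228·√(2·(29.05·1000)/1000)) = 0.0057 m²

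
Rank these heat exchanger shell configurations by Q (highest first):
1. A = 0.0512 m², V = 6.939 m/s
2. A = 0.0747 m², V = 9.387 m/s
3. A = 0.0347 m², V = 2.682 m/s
Case 1: Q = 355.3 L/s
Case 2: Q = 701.2 L/s
Case 3: Q = 93.07 L/s
Ranking (highest first): 2, 1, 3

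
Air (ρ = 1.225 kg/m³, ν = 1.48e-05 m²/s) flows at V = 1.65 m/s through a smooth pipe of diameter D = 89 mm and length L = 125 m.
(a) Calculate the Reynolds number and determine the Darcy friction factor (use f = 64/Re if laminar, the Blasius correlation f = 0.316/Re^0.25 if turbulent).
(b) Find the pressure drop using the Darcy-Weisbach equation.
(a) Re = V·D/ν = 1.65·0.089/1.48e-05 = 9922.3 → turbulent (Re > 4000); f = 0.316/Re^0.25 = 0.316/9922.3^0.25 = 0.031662
(b) Darcy-Weisbach: ΔP = f·(L/D)·½ρV²/1000 = 0.031662·(125/0.089)·½·1.225·1.65²/1000 = 0.07415 kPa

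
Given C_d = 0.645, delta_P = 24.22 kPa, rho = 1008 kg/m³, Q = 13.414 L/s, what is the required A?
Formula: Q = C_d A \sqrt{\frac{2 \Delta P}{\rho}}
Substituting knowns: 13.414 = 0.645·A·√(2·(24.22·1000)/1008)·1000
Solving for A: A = (13.414/1000)/(0.645·√(2·(24.22·1000)/1008)) = 0.003 m²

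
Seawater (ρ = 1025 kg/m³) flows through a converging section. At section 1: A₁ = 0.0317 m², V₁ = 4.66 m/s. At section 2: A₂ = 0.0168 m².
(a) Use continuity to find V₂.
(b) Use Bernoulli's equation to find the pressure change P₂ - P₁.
(a) Continuity: A₁V₁=A₂V₂ -> V₂=A₁V₁/A₂=0.0317*4.66/0.0168=8.79 m/s
(b) Bernoulli: P₂-P₁=0.5*rho*(V₁^2-V₂^2)/1000=0.5*1025*(4.66^2-8.79^2)/1000=-28.47 kPa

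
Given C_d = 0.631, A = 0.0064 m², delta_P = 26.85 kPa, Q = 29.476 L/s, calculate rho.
Formula: Q = C_d A \sqrt{\frac{2 \Delta P}{\rho}}
Substituting knowns: 29.476 = 0.631·0.0064·√(2·(26.85·1000)/rho)·1000
Solving for rho: rho = 2·(26.85·1000)/((29.476/1000)/(0.631·0.0064))² = 1008 kg/m³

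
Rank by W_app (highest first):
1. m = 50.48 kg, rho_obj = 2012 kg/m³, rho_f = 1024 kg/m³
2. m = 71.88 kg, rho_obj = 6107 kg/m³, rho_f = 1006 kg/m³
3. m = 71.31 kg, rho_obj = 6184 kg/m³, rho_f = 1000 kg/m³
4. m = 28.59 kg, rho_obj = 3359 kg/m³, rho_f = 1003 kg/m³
Case 1: W_app = 243.2 N
Case 2: W_app = 589 N
Case 3: W_app = 586.4 N
Case 4: W_app = 196.7 N
Ranking (highest first): 2, 3, 1, 4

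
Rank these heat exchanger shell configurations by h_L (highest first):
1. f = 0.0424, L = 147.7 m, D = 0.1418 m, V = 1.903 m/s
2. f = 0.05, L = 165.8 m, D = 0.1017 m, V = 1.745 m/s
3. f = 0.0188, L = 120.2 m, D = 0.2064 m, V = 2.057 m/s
Case 1: h_L = 8.152 m
Case 2: h_L = 12.65 m
Case 3: h_L = 2.361 m
Ranking (highest first): 2, 1, 3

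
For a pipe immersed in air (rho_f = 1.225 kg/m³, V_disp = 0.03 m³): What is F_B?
Formula: F_B = \rho_f g V_{disp}
F_B = 1.225·9.81·0.03 = 0.3605 N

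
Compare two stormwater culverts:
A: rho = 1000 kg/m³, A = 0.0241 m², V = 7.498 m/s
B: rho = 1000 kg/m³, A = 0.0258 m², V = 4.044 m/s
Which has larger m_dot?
m_dot(A) = 180.7 kg/s, m_dot(B) = 104.3 kg/s. Answer: A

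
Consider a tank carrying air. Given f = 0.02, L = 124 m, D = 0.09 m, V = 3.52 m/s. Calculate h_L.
Formula: h_L = f \frac{L}{D} \frac{V^2}{2g}
h_L = 0.02·(124/0.09)·3.52²/(2·9.81) = 17.4 m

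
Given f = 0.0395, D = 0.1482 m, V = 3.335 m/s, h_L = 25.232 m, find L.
Formula: h_L = f \frac{L}{D} \frac{V^2}{2g}
Substituting knowns: 25.232 = 0.0395·(L/0.1482)·3.335²/(2·9.81)
Solving for L: L = 25.232·2·9.81·0.1482/(0.0395·3.335²) = 167 m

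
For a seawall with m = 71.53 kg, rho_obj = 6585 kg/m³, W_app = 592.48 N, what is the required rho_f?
Formula: W_{app} = mg\left(1 - \frac{\rho_f}{\rho_{obj}}\right)
Substituting knowns: 592.48 = 71.53·9.81·(1 − rho_f/6585)
Solving for rho_f: rho_f = 6585·(1 − 592.48/(71.53·9.81)) = 1025 kg/m³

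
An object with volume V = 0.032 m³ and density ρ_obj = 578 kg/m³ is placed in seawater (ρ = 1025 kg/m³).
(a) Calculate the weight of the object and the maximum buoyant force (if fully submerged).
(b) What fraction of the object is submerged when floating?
(a) W=rho_obj*g*V=578*9.81*0.032=181.4 N; F_B(max)=rho*g*V=1025*9.81*0.032=321.8 N
(b) Floating fraction=rho_obj/rho=578/1025=0.564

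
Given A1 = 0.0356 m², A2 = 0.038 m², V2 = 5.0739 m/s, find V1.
Formula: V_2 = \frac{A_1 V_1}{A_2}
Substituting knowns: 5.0739 = 0.0356·V1/0.038
Solving for V1: V1 = 5.0739·0.038/0.0356 = 5.416 m/s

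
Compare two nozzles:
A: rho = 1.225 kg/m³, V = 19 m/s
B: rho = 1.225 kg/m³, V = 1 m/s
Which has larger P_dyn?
P_dyn(A) = 0.2211 kPa, P_dyn(B) = 0.0006125 kPa. Answer: A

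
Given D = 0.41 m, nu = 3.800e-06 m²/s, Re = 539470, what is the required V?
Formula: Re = \frac{V D}{\nu}
Substituting knowns: 539470 = V·0.41/3.800e-06
Solving for V: V = 539470·3.800e-06/0.41 = 5 m/s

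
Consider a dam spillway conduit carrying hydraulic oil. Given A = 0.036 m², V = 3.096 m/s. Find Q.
Formula: Q = A V
Q = 0.036·3.096·1000 = 111.5 L/s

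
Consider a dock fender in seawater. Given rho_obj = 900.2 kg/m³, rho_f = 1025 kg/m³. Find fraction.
Formula: f_{sub} = \frac{\rho_{obj}}{\rho_f}
fraction = 900.2/1025 = 0.8782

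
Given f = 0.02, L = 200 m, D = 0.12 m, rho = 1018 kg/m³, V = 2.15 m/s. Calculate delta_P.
Formula: \Delta P = f \frac{L}{D} \frac{\rho V^2}{2}
delta_P = 0.02·(200/0.12)·0.5·1018·2.15²/1000 = 78.43 kPa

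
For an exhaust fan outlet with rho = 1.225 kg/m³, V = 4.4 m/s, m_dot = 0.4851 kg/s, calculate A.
Formula: \dot{m} = \rho A V
Substituting knowns: 0.4851 = 1.225·A·4.4
Solving for A: A = 0.4851/(1.225·4.4) = 0.09 m²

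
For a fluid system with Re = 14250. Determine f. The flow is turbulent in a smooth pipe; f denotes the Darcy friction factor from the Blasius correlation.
Formula: f = \frac{0.316}{Re^{0.25}}
f = 0.316/14250^0.25 = 0.02892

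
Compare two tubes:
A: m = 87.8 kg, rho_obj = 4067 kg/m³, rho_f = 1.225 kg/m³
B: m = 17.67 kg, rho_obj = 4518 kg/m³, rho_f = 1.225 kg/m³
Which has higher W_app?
W_app(A) = 861.1 N, W_app(B) = 173.3 N. Answer: A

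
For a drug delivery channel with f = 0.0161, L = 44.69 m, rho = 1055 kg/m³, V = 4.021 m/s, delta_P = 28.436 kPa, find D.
Formula: \Delta P = f \frac{L}{D} \frac{\rho V^2}{2}
Substituting knowns: 28.436 = 0.0161·(44.69/D)·0.5·1055·4.021²/1000
Solving for D: D = 0.0161·44.69·0.5·1055·4.021²/(28.436·1000) = 0.2158 m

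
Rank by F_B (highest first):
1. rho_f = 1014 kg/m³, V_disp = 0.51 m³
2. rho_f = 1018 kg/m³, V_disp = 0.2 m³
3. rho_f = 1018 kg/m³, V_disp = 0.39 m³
Case 1: F_B = 5073 N
Case 2: F_B = 1997 N
Case 3: F_B = 3895 N
Ranking (highest first): 1, 3, 2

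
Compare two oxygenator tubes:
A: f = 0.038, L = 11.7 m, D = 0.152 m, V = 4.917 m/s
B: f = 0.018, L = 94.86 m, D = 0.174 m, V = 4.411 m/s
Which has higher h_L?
h_L(A) = 3.604 m, h_L(B) = 9.732 m. Answer: B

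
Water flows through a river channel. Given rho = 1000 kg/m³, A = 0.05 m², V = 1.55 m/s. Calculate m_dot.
Formula: \dot{m} = \rho A V
m_dot = 1000·0.05·1.55 = 77.5 kg/s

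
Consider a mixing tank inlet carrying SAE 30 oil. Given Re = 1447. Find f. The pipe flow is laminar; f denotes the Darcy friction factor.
Formula: f = \frac{64}{Re}
f = 64/1447 = 0.04423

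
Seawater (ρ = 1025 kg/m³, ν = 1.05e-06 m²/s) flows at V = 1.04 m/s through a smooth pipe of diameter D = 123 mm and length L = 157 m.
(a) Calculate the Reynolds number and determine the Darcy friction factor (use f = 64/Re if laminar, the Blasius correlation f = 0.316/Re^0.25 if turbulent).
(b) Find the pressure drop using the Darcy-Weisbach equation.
(a) Re = V·D/ν = 1.04·0.123/1.05e-06 = 121830 → turbulent (Re > 4000); f = 0.316/Re^0.25 = 0.316/121830^0.25 = 0.016914 (Blasius is strictly valid for Re ≲ 1e5; used here as the smooth-pipe estimate the problem specifies)
(b) Darcy-Weisbach: ΔP = f·(L/D)·½ρV²/1000 = 0.016914·(157/0.123)·½·1025·1.04²/1000 = 11.97 kPa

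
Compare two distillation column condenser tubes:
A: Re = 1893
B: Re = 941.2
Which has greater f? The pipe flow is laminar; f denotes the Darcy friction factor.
f(A) = 0.03381, f(B) = 0.068. Answer: B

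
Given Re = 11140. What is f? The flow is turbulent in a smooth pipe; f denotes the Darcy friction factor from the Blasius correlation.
Formula: f = \frac{0.316}{Re^{0.25}}
f = 0.316/11140^0.25 = 0.03076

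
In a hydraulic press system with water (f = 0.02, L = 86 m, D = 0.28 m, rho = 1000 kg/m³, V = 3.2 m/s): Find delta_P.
Formula: \Delta P = f \frac{L}{D} \frac{\rho V^2}{2}
delta_P = 0.02·(86/0.28)·0.5·1000·3.2²/1000 = 31.45 kPa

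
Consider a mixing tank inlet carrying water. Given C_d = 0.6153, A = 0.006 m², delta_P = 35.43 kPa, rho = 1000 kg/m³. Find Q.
Formula: Q = C_d A \sqrt{\frac{2 \Delta P}{\rho}}
Q = 0.6153·0.006·√(2·(35.43·1000)/1000)·1000 = 31.08 L/s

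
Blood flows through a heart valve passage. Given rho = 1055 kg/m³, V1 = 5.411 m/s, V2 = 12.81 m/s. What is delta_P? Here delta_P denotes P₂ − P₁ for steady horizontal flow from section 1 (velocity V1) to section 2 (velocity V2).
Formula: \Delta P = \frac{1}{2} \rho (V_1^2 - V_2^2)
delta_P = 0.5·1055·(5.411² − 12.81²)/1000 = -71.12 kPa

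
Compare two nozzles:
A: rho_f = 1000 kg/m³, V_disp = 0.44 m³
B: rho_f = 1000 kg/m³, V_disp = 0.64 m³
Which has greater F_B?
F_B(A) = 4316 N, F_B(B) = 6278 N. Answer: B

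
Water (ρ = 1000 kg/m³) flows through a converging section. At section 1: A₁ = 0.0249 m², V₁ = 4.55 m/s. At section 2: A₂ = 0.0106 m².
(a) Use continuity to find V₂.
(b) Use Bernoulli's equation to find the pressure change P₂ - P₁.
(a) Continuity: A₁V₁=A₂V₂ -> V₂=A₁V₁/A₂=0.0249*4.55/0.0106=10.69 m/s
(b) Bernoulli: P₂-P₁=0.5*rho*(V₁^2-V₂^2)/1000=0.5*1000*(4.55^2-10.69^2)/1000=-46.79 kPa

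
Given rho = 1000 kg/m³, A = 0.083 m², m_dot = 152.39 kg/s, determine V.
Formula: \dot{m} = \rho A V
Substituting knowns: 152.39 = 1000·0.083·V
Solving for V: V = 152.39/(1000·0.083) = 1.836 m/s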